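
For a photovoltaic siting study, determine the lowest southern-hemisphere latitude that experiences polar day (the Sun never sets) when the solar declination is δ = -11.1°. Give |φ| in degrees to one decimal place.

|φ| = 78.9°

Polar day requires cos H₀ = −tan φ tan δ ≤ −1, i.e. tan φ tan δ ≥ 1.
The boundary is |tan φ| · |tan δ| = 1, so |φ| = 90° − |δ| = 90° − 11.1° = 78.9° in the southern hemisphere.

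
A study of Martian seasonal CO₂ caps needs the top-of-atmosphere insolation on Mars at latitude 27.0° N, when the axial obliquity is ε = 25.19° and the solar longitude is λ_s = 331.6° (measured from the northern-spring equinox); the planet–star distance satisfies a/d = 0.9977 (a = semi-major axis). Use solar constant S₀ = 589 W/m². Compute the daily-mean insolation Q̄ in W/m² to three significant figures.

Q̄ ≈ 137 W/m²

Solar declination: sin δ = sin ε · sin λ_s = sin 25.19° × sin 331.6° = -0.20244, so δ = -11.679°.
cos H₀ = −tan(+27.0°) tan(-11.679°) = 0.1053, H₀ = 1.4653 rad.
Bracket: H₀ sin φ sin δ + cos φ cos δ sin H₀ = 1.4653×0.45399×-0.20244 + 0.89101×0.97930×0.99444 = -0.134669 + 0.867715 = 0.733046.
Inverse-square distance factor (a/d)² = 0.9977² = 0.995405.
Q̄ = (S₀/π) × 0.995405 × [bracket] = (589/π) × 0.995405 × 0.733046 = 136.8 W/m².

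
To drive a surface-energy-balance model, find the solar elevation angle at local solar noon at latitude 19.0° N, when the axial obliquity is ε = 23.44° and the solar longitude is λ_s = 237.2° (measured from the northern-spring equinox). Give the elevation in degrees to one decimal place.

Solar declination: sin δ = sin ε · sin λ_s = sin 23.44° × sin 237.2° = -0.33437, so δ = -19.534°.
At local noon the hour angle is zero, so the zenith angle equals |φ − δ| = |+19.0° − (-19.534°)| = 38.534°.
Elevation = 90° − 38.534° = 51.5°.

51.5°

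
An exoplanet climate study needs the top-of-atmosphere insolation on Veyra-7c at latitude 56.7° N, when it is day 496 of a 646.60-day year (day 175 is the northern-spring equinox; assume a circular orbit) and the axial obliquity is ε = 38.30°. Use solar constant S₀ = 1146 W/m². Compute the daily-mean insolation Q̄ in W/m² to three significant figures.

Q̄ ≈ 207 W/m²

Solar longitude: λ_s = 360° × (496 − 175)/646.60 = 178.719°.
sin δ = sin 38.30° × sin 178.719° = 0.01385, so δ = +0.794°.
cos H₀ = −tan(+56.7°) tan(+0.794°) = -0.0211, H₀ = 1.5919 rad.
Bracket: H₀ sin φ sin δ + cos φ cos δ sin H₀ = 1.5919×0.83581×0.01385 + 0.54902×0.99990×0.99978 = 0.018428 + 0.548844 = 0.567272.
Q̄ = (S₀/π) × [bracket] = (1146/π) × 0.567272 = 206.9 W/m².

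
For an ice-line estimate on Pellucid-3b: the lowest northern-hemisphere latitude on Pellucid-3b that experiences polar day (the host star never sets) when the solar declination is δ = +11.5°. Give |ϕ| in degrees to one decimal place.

|ϕ| = 78.5°

Polar day requires cos h₀ = −tan ϕ tan δ ≤ −1, i.e. tan ϕ tan δ ≥ 1.
The boundary is |tan ϕ| · |tan δ| = 1, so |ϕ| = 90° − |δ| = 90° − 11.5° = 78.5° in the northern hemisphere.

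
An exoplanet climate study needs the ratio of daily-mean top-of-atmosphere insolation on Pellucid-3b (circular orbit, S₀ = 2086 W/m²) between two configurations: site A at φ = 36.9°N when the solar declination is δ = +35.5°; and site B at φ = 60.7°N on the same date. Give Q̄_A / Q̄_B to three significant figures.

Q̄_A / Q̄_B ≈ 0.814

— Configuration A (φ=+36.9°):
cos H₀ = −tan(+36.9°) tan(+35.500°) = -0.5356, H₀ = 2.1360 rad.
Bracket: H₀ sin φ sin δ + cos φ cos δ sin H₀ = 2.1360×0.60042×0.58070 + 0.79968×0.81412×0.84450 = 0.744746 + 0.549799 = 1.294545.
Q̄ = (S₀/π) × [bracket] = (2086/π) × 1.294545 = 859.57 W/m².
— Configuration B (φ=+60.7°):
cos H₀ = −tan(+60.7°) tan(+35.500°) = -1.2711 ≤ −1 ⇒ polar day, H₀ = π.
Bracket: H₀ sin φ sin δ + cos φ cos δ sin H₀ = 3.1416×0.87207×0.58070 + 0.48938×0.81412×0.00000 = 1.590941 + 0.000000 = 1.590941.
Q̄ = (S₀/π) × [bracket] = (2086/π) × 1.590941 = 1056.4 W/m².
Ratio Q̄_A / Q̄_B = 859.57 / 1056.4 = 0.8137.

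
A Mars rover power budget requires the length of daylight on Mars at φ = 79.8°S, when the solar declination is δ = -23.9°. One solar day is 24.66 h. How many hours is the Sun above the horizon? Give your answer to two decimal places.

Sunrise equation: cos H₀ = −tan φ · tan δ = -2.4629 ≤ −1, so the Sun never sets (polar day) and H₀ = π.
Daylight = 2H₀/(2π) × 24.66 h = (3.1416/π) × 24.66 = 24.66 h.

24.66 h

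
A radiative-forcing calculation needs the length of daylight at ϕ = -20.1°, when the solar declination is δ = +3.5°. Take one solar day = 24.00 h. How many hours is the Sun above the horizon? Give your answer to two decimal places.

cos h₀ = −tan ϕ · tan δ = −tan(-20.1°) × tan(+3.500°) = 0.0224, so h₀ = 1.5484 rad = 88.72°.
Daylight = 2h₀/(2π) × 24.00 h = (1.5484/π) × 24.00 = 11.83 h.

11.83 h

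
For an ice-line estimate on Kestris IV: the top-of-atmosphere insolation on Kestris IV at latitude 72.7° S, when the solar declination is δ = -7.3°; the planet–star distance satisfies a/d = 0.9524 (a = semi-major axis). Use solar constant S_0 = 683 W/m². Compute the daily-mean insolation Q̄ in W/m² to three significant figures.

Q̄ ≈ 101 W/m²

cos h₀ = −tan(-72.7°) tan(-7.300°) = -0.4113, h₀ = 1.9947 rad.
Bracket: h₀ sin ϕ sin δ + cos ϕ cos δ sin h₀ = 1.9947×-0.95476×-0.12706 + 0.29737×0.99189×0.91150 = 0.241981 + 0.268855 = 0.510836.
Inverse-square distance factor (a/d)² = 0.9524² = 0.907066.
Q̄ = (S_0/π) × 0.907066 × [bracket] = (683/π) × 0.907066 × 0.510836 = 100.7 W/m².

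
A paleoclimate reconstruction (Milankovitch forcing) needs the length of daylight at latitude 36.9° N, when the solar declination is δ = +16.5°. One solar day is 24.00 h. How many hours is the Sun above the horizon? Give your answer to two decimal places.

13.71 h

cos h₀ = −tan ϕ · tan δ = −tan(+36.9°) × tan(+16.500°) = -0.2224, so h₀ = 1.7951 rad = 102.85°.
Daylight = 2h₀/(2π) × 24.00 h = (1.7951/π) × 24.00 = 13.71 h.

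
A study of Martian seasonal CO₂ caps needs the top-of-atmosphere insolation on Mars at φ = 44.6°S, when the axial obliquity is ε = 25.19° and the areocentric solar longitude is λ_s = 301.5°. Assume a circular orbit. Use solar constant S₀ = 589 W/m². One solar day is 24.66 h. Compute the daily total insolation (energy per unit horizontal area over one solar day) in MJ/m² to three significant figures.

18.5 MJ/m²

sin δ = sin 25.19° × sin 301.5° = -0.36290, so δ = -21.279°.
cos H₀ = −tan(-44.6°) tan(-21.279°) = -0.3841, H₀ = 1.9650 rad.
Bracket: H₀ sin φ sin δ + cos φ cos δ sin H₀ = 1.9650×-0.70215×-0.36290 + 0.71203×0.93183×0.92331 = 0.500702 + 0.612608 = 1.113310.
Q̄ = (S₀/π) × [bracket] = (589/π) × 1.113310 = 208.73 W/m².
Daily total = Q̄ × 24.66 h × 3600 s/h = 208.73 × 24.66 × 3600 / 10⁶ = 18.53 MJ/m².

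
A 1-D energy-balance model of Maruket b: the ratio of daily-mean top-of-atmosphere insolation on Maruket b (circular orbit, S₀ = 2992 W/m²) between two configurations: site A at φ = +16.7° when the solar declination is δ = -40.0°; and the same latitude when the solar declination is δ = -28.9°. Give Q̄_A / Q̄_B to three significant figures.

— Configuration A (φ=+16.7°):
cos H₀ = −tan(+16.7°) tan(-40.000°) = 0.2517, H₀ = 1.3163 rad.
Bracket: H₀ sin φ sin δ + cos φ cos δ sin H₀ = 1.3163×0.28736×-0.64279 + 0.95782×0.76604×0.96779 = -0.243137 + 0.710095 = 0.466958.
Q̄ = (S₀/π) × [bracket] = (2992/π) × 0.466958 = 444.72 W/m².
— Configuration B (φ=+16.7°):
cos H₀ = −tan(+16.7°) tan(-28.900°) = 0.1656, H₀ = 1.4044 rad.
Bracket: H₀ sin φ sin δ + cos φ cos δ sin H₀ = 1.4044×0.28736×-0.48328 + 0.95782×0.87546×0.98619 = -0.195037 + 0.826953 = 0.631916.
Q̄ = (S₀/π) × [bracket] = (2992/π) × 0.631916 = 601.83 W/m².
Ratio Q̄_A / Q̄_B = 444.72 / 601.83 = 0.7389.

Q̄_A / Q̄_B ≈ 0.739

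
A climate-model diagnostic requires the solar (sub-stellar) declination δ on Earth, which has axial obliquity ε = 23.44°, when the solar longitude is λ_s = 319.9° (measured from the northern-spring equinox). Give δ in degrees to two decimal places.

sin δ = sin ε · sin λ_s = sin 23.44° × sin 319.9° = -0.256225.
δ = arcsin(-0.256225) = -14.85°.

δ = -14.85°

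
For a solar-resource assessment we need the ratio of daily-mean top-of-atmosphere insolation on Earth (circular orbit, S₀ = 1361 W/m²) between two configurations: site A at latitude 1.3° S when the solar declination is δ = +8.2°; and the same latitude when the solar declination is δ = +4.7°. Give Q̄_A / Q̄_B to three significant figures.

Q̄_A / Q̄_B ≈ 0.991

— Configuration A (φ=-1.3°):
cos H₀ = −tan(-1.3°) tan(+8.200°) = 0.0033, H₀ = 1.5675 rad.
Bracket: H₀ sin φ sin δ + cos φ cos δ sin H₀ = 1.5675×-0.02269×0.14263 + 0.99974×0.98978×0.99999 = -0.005073 + 0.989513 = 0.984440.
Q̄ = (S₀/π) × [bracket] = (1361/π) × 0.984440 = 426.48 W/m².
— Configuration B (φ=-1.3°):
cos H₀ = −tan(-1.3°) tan(+4.700°) = 0.0019, H₀ = 1.5689 rad.
Bracket: H₀ sin φ sin δ + cos φ cos δ sin H₀ = 1.5689×-0.02269×0.08194 + 0.99974×0.99664×1.00000 = -0.002917 + 0.996381 = 0.993464.
Q̄ = (S₀/π) × [bracket] = (1361/π) × 0.993464 = 430.39 W/m².
Ratio Q̄_A / Q̄_B = 426.48 / 430.39 = 0.9909.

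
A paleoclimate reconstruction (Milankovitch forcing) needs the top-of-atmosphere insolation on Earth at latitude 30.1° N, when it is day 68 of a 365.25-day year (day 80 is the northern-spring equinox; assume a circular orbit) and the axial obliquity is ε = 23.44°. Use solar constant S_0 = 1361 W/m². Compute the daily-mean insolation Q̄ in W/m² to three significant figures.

Solar longitude: L_s = 360° × (68 − 80)/365.25 = -11.828°, i.e. -11.828° + 360° = 348.172°.
sin δ = sin 23.44° × sin 348.172° = -0.08153, so δ = -4.677°.
cos h₀ = −tan(+30.1°) tan(-4.677°) = 0.0474, h₀ = 1.5234 rad.
Bracket: h₀ sin ϕ sin δ + cos ϕ cos δ sin h₀ = 1.5234×0.50151×-0.08153 + 0.86515×0.99667×0.99887 = -0.062289 + 0.861295 = 0.799006.
Q̄ = (S_0/π) × [bracket] = (1361/π) × 0.799006 = 346.1 W/m².

Q̄ ≈ 346 W/m²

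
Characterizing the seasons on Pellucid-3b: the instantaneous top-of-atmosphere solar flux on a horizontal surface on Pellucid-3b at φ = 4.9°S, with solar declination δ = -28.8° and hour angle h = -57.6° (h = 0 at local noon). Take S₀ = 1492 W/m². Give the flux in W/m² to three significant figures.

759 W/m²

cos θ_z = sin φ sin δ + cos φ cos δ cos h = 0.041150 + 0.467833 = 0.508983.
Flux = S₀ · cos θ_z = 1492 × 0.508983 = 759.4 W/m².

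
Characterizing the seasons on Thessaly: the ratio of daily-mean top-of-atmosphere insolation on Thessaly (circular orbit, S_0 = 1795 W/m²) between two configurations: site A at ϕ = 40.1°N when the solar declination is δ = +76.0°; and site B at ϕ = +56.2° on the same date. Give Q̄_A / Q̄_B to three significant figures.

Q̄_A / Q̄_B ≈ 0.775

— Configuration A (ϕ=+40.1°):
cos h₀ = −tan(+40.1°) tan(+76.000°) = -3.3774 ≤ −1 ⇒ polar day, h₀ = π.
Bracket: h₀ sin ϕ sin δ + cos ϕ cos δ sin h₀ = 3.1416×0.64412×0.97030 + 0.76492×0.24192×0.00000 = 1.963467 + 0.000000 = 1.963467.
Q̄ = (S_0/π) × [bracket] = (1795/π) × 1.963467 = 1121.9 W/m².
— Configuration B (ϕ=+56.2°):
cos h₀ = −tan(+56.2°) tan(+76.000°) = -5.9912 ≤ −1 ⇒ polar day, h₀ = π.
Bracket: h₀ sin ϕ sin δ + cos ϕ cos δ sin h₀ = 3.1416×0.83098×0.97030 + 0.55630×0.24192×0.00000 = 2.533072 + 0.000000 = 2.533072.
Q̄ = (S_0/π) × [bracket] = (1795/π) × 2.533072 = 1447.3 W/m².
Ratio Q̄_A / Q̄_B = 1121.9 / 1447.3 = 0.7752.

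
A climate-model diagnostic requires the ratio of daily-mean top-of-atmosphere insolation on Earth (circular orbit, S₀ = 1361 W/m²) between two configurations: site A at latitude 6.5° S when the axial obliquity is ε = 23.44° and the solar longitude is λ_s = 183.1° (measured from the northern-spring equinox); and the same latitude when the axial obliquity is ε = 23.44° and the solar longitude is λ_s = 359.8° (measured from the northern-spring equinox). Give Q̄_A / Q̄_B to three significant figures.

— Configuration A (φ=-6.5°):
Solar declination: sin δ = sin ε · sin λ_s = sin 23.44° × sin 183.1° = -0.02151, so δ = -1.233°.
cos H₀ = −tan(-6.5°) tan(-1.233°) = -0.0025, H₀ = 1.5732 rad.
Bracket: H₀ sin φ sin δ + cos φ cos δ sin H₀ = 1.5732×-0.11320×-0.02151 + 0.99357×0.99977×1.00000 = 0.003831 + 0.993341 = 0.997172.
Q̄ = (S₀/π) × [bracket] = (1361/π) × 0.997172 = 431.99 W/m².
— Configuration B (φ=-6.5°):
Solar declination: sin δ = sin ε · sin λ_s = sin 23.44° × sin 359.8° = -0.00139, so δ = -0.080°.
cos H₀ = −tan(-6.5°) tan(-0.080°) = -0.0002, H₀ = 1.5710 rad.
Bracket: H₀ sin φ sin δ + cos φ cos δ sin H₀ = 1.5710×-0.11320×-0.00139 + 0.99357×1.00000×1.00000 = 0.000247 + 0.993570 = 0.993817.
Q̄ = (S₀/π) × [bracket] = (1361/π) × 0.993817 = 430.54 W/m².
Ratio Q̄_A / Q̄_B = 431.99 / 430.54 = 1.003.

Q̄_A / Q̄_B ≈ 1.00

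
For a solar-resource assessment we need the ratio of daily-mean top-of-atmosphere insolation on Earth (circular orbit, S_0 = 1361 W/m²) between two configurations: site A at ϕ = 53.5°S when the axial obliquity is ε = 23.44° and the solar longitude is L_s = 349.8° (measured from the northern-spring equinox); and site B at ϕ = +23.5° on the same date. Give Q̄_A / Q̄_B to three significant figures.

Q̄_A / Q̄_B ≈ 0.786

— Configuration A (ϕ=-53.5°):
Solar declination: sin δ = sin ε · sin L_s = sin 23.44° × sin 349.8° = -0.07044, so δ = -4.039°.
cos h₀ = −tan(-53.5°) tan(-4.039°) = -0.0954, h₀ = 1.6664 rad.
Bracket: h₀ sin ϕ sin δ + cos ϕ cos δ sin h₀ = 1.6664×-0.80386×-0.07044 + 0.59482×0.99752×0.99544 = 0.094358 + 0.590639 = 0.684997.
Q̄ = (S_0/π) × [bracket] = (1361/π) × 0.684997 = 296.75 W/m².
— Configuration B (ϕ=+23.5°):
cos h₀ = −tan(+23.5°) tan(-4.039°) = 0.0307, h₀ = 1.5401 rad.
Bracket: h₀ sin ϕ sin δ + cos ϕ cos δ sin h₀ = 1.5401×0.39875×-0.07044 + 0.91706×0.99752×0.99953 = -0.043258 + 0.914356 = 0.871098.
Q̄ = (S_0/π) × [bracket] = (1361/π) × 0.871098 = 377.38 W/m².
Ratio Q̄_A / Q̄_B = 296.75 / 377.38 = 0.7863.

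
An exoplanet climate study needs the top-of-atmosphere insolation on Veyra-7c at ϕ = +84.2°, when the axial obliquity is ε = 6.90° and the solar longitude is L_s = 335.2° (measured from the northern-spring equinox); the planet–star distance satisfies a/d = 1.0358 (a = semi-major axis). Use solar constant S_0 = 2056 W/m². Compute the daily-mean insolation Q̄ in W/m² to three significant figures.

Solar declination: sin δ = sin ε · sin L_s = sin 6.90° × sin 335.2° = -0.05039, so δ = -2.888°.
cos h₀ = −tan(+84.2°) tan(-2.888°) = 0.4967, h₀ = 1.0510 rad.
Bracket: h₀ sin ϕ sin δ + cos ϕ cos δ sin h₀ = 1.0510×0.99488×-0.05039 + 0.10106×0.99873×0.86791 = -0.052689 + 0.087600 = 0.034911.
Inverse-square distance factor (a/d)² = 1.0358² = 1.072882.
Q̄ = (S_0/π) × 1.072882 × [bracket] = (2056/π) × 1.072882 × 0.034911 = 24.51 W/m².

Q̄ ≈ 24.5 W/m²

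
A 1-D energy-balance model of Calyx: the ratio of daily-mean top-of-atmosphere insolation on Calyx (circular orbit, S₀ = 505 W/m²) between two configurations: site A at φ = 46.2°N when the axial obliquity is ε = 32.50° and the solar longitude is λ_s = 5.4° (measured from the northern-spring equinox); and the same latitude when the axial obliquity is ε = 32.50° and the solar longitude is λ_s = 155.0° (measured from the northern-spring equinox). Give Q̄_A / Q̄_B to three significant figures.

— Configuration A (φ=+46.2°):
Solar declination: sin δ = sin ε · sin λ_s = sin 32.50° × sin 5.4° = 0.05056, so δ = +2.898°.
cos H₀ = −tan(+46.2°) tan(+2.898°) = -0.0528, H₀ = 1.6236 rad.
Bracket: H₀ sin φ sin δ + cos φ cos δ sin H₀ = 1.6236×0.72176×0.05056 + 0.69214×0.99872×0.99861 = 0.059249 + 0.690293 = 0.749542.
Q̄ = (S₀/π) × [bracket] = (505/π) × 0.749542 = 120.49 W/m².
— Configuration B (φ=+46.2°):
Solar declination: sin δ = sin ε · sin λ_s = sin 32.50° × sin 155.0° = 0.22707, so δ = +13.125°.
cos H₀ = −tan(+46.2°) tan(+13.125°) = -0.2431, H₀ = 1.8164 rad.
Bracket: H₀ sin φ sin δ + cos φ cos δ sin H₀ = 1.8164×0.72176×0.22707 + 0.69214×0.97388×0.96999 = 0.297690 + 0.653833 = 0.951523.
Q̄ = (S₀/π) × [bracket] = (505/π) × 0.951523 = 152.95 W/m².
Ratio Q̄_A / Q̄_B = 120.49 / 152.95 = 0.7878.

Q̄_A / Q̄_B ≈ 0.788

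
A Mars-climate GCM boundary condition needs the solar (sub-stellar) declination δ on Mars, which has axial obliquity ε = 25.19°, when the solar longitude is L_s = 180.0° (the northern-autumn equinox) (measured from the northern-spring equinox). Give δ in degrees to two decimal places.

sin δ = sin ε · sin L_s = sin 25.19° × sin 180.0° = 0.000000.
δ = arcsin(0.000000) = +0.00°.

δ = +0.00°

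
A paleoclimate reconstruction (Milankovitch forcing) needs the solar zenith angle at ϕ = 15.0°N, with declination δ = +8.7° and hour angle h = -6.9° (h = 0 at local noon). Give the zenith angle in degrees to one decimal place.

cos θ_z = sin ϕ sin δ + cos ϕ cos δ cos h = 0.039149 + 0.947896 = 0.987045.
θ_z = arccos(0.987045) = 9.2°.

θ_z = 9.2°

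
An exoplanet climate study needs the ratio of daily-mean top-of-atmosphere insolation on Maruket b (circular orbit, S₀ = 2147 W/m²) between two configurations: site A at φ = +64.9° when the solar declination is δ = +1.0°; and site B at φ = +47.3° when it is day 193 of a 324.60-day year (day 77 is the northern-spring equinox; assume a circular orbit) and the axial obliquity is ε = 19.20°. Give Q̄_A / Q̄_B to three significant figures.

— Configuration A (φ=+64.9°):
cos H₀ = −tan(+64.9°) tan(+1.000°) = -0.0373, H₀ = 1.6081 rad.
Bracket: H₀ sin φ sin δ + cos φ cos δ sin H₀ = 1.6081×0.90557×0.01745 + 0.42420×0.99985×0.99931 = 0.025412 + 0.423844 = 0.449256.
Q̄ = (S₀/π) × [bracket] = (2147/π) × 0.449256 = 307.03 W/m².
— Configuration B (φ=+47.3°):
Solar longitude: λ_s = 360° × (193 − 77)/324.60 = 128.651°.
sin δ = sin 19.20° × sin 128.651° = 0.25683, so δ = +14.882°.
cos H₀ = −tan(+47.3°) tan(+14.882°) = -0.2880, H₀ = 1.8629 rad.
Bracket: H₀ sin φ sin δ + cos φ cos δ sin H₀ = 1.8629×0.73491×0.25683 + 0.67816×0.96646×0.95763 = 0.351617 + 0.627645 = 0.979262.
Q̄ = (S₀/π) × [bracket] = (2147/π) × 0.979262 = 669.24 W/m².
Ratio Q̄_A / Q̄_B = 307.03 / 669.24 = 0.4588.

Q̄_A / Q̄_B ≈ 0.459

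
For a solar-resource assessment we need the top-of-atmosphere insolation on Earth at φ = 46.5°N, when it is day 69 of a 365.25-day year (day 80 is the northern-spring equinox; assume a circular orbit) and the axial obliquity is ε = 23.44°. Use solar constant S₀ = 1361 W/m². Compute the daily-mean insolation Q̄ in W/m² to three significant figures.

Solar longitude: λ_s = 360° × (69 − 80)/365.25 = -10.842°, i.e. -10.842° + 360° = 349.158°.
sin δ = sin 23.44° × sin 349.158° = -0.07482, so δ = -4.291°.
cos H₀ = −tan(+46.5°) tan(-4.291°) = 0.0791, H₀ = 1.4916 rad.
Bracket: H₀ sin φ sin δ + cos φ cos δ sin H₀ = 1.4916×0.72537×-0.07482 + 0.68835×0.99720×0.99687 = -0.080952 + 0.684274 = 0.603322.
Q̄ = (S₀/π) × [bracket] = (1361/π) × 0.603322 = 261.4 W/m².

Q̄ ≈ 261 W/m²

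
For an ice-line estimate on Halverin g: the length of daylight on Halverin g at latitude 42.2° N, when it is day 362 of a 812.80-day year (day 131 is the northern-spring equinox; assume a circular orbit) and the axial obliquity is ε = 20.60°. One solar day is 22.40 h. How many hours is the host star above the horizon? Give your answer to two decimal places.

Solar longitude: L_s = 360° × (362 − 131)/812.80 = 102.313°.
sin δ = sin 20.60° × sin 102.313° = 0.34375, so δ = +20.105°.
cos h₀ = −tan ϕ · tan δ = −tan(+42.2°) × tan(+20.105°) = -0.3319, so h₀ = 1.9091 rad = 109.39°.
Daylight = 2h₀/(2π) × 22.40 h = (1.9091/π) × 22.40 = 13.61 h.

13.61 h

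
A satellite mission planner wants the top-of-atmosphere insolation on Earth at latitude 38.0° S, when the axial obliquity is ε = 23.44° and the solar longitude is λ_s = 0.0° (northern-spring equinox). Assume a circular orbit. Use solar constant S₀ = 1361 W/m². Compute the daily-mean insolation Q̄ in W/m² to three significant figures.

Q̄ ≈ 341 W/m²

Solar declination: sin δ = sin ε · sin λ_s = sin 23.44° × sin 0.0° = 0.00000, so δ = +0.000°.
cos H₀ = −tan(-38.0°) tan(+0.000°) = 0.0000, H₀ = 1.5708 rad.
Bracket: H₀ sin φ sin δ + cos φ cos δ sin H₀ = 1.5708×-0.61566×0.00000 + 0.78801×1.00000×1.00000 = -0.000000 + 0.788010 = 0.788010.
Q̄ = (S₀/π) × [bracket] = (1361/π) × 0.788010 = 341.4 W/m².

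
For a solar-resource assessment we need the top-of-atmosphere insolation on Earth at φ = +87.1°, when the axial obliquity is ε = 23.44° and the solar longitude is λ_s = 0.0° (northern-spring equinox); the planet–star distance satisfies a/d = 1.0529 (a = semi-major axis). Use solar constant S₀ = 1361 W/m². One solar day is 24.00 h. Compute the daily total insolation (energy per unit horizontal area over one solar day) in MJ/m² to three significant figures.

Solar declination: sin δ = sin ε · sin λ_s = sin 23.44° × sin 0.0° = 0.00000, so δ = +0.000°.
cos H₀ = −tan(+87.1°) tan(+0.000°) = -0.0000, H₀ = 1.5708 rad.
Bracket: H₀ sin φ sin δ + cos φ cos δ sin H₀ = 1.5708×0.99872×0.00000 + 0.05059×1.00000×1.00000 = 0.000000 + 0.050590 = 0.050590.
Inverse-square distance factor (a/d)² = 1.0529² = 1.108598.
Q̄ = (S₀/π) × 1.108598 × [bracket] = (1361/π) × 1.108598 × 0.050590 = 24.297 W/m².
Daily total = Q̄ × 24.00 h × 3600 s/h = 24.297 × 24.00 × 3600 / 10⁶ = 2.099 MJ/m².

2.10 MJ/m²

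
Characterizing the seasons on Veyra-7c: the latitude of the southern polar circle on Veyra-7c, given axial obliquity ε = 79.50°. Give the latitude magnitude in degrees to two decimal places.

The polar circle is the lowest latitude that experiences at least one full rotation of continuous darkness at the northern-summer solstice; it lies at |φ| = 90° − ε = 90° − 79.50° = 10.50°.

10.50°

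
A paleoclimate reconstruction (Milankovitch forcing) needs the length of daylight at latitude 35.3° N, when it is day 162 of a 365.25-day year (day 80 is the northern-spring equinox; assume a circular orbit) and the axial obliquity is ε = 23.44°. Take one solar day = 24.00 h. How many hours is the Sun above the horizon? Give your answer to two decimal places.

14.35 h

Solar longitude: λ_s = 360° × (162 − 80)/365.25 = 80.821°.
sin δ = sin 23.44° × sin 80.821° = 0.39270, so δ = +23.122°.
cos H₀ = −tan φ · tan δ = −tan(+35.3°) × tan(+23.122°) = -0.3023, so H₀ = 1.8779 rad = 107.60°.
Daylight = 2H₀/(2π) × 24.00 h = (1.8779/π) × 24.00 = 14.35 h.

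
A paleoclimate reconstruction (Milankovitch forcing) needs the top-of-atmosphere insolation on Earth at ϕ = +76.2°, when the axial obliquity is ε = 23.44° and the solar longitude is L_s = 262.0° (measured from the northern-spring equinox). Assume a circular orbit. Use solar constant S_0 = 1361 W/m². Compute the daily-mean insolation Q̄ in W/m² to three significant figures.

Solar declination: sin δ = sin ε · sin L_s = sin 23.44° × sin 262.0° = -0.39392, so δ = -23.198°.
cos h₀ = −tan(+76.2°) tan(-23.198°) = 1.7448 ≥ 1 ⇒ polar night, h₀ = 0 and Q̄ = 0.

Q̄ ≈ 0.00 W/m²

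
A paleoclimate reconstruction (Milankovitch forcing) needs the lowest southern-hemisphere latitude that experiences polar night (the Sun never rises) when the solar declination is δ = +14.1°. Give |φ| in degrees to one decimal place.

Polar night requires cos H₀ = −tan φ tan δ ≥ 1, i.e. tan φ tan δ ≤ −1.
The boundary is |tan φ| · |tan δ| = 1, so |φ| = 90° − |δ| = 90° − 14.1° = 75.9° in the southern hemisphere.

|φ| = 75.9°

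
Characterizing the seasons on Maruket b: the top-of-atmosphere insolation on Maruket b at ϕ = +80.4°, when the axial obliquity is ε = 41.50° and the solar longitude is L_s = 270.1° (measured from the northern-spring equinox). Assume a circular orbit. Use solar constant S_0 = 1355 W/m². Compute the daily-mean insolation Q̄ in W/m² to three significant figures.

Q̄ ≈ 0.00 W/m²

Solar declination: sin δ = sin ε · sin L_s = sin 41.50° × sin 270.1° = -0.66262, so δ = -41.500°.
cos h₀ = −tan(+80.4°) tan(-41.500°) = 5.2308 ≥ 1 ⇒ polar night, h₀ = 0 and Q̄ = 0.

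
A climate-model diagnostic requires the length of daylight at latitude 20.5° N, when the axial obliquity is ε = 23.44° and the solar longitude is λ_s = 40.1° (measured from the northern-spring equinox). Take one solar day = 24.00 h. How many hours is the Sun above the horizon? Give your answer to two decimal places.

Solar declination: sin δ = sin ε · sin λ_s = sin 23.44° × sin 40.1° = 0.25622, so δ = +14.846°.
cos H₀ = −tan φ · tan δ = −tan(+20.5°) × tan(+14.846°) = -0.0991, so H₀ = 1.6701 rad = 95.69°.
Daylight = 2H₀/(2π) × 24.00 h = (1.6701/π) × 24.00 = 12.76 h.

12.76 h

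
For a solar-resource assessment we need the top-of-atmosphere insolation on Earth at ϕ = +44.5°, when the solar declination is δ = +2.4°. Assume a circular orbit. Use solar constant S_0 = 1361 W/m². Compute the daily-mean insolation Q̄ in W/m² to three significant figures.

Q̄ ≈ 329 W/m²

cos h₀ = −tan(+44.5°) tan(+2.400°) = -0.0412, h₀ = 1.6120 rad.
Bracket: h₀ sin ϕ sin δ + cos ϕ cos δ sin h₀ = 1.6120×0.70091×0.04188 + 0.71325×0.99912×0.99915 = 0.047319 + 0.712017 = 0.759336.
Q̄ = (S_0/π) × [bracket] = (1361/π) × 0.759336 = 329.0 W/m².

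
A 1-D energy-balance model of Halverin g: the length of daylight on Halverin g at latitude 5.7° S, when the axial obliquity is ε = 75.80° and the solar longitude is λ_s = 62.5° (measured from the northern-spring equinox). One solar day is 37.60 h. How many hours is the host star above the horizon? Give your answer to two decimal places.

16.78 h

Solar declination: sin δ = sin ε · sin λ_s = sin 75.80° × sin 62.5° = 0.85991, so δ = +59.306°.
cos H₀ = −tan φ · tan δ = −tan(-5.7°) × tan(+59.306°) = 0.1681, so H₀ = 1.4018 rad = 80.32°.
Daylight = 2H₀/(2π) × 37.60 h = (1.4018/π) × 37.60 = 16.78 h.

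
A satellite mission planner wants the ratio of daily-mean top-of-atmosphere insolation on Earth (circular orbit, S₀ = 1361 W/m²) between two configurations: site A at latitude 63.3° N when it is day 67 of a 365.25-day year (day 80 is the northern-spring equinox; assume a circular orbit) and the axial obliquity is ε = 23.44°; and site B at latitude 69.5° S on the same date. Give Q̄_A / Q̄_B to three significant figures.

— Configuration A (φ=+63.3°):
Solar longitude: λ_s = 360° × (67 − 80)/365.25 = -12.813°, i.e. -12.813° + 360° = 347.187°.
sin δ = sin 23.44° × sin 347.187° = -0.08822, so δ = -5.061°.
cos H₀ = −tan(+63.3°) tan(-5.061°) = 0.1761, H₀ = 1.3938 rad.
Bracket: H₀ sin φ sin δ + cos φ cos δ sin H₀ = 1.3938×0.89337×-0.08822 + 0.44932×0.99610×0.98437 = -0.109850 + 0.440572 = 0.330722.
Q̄ = (S₀/π) × [bracket] = (1361/π) × 0.330722 = 143.28 W/m².
— Configuration B (φ=-69.5°):
cos H₀ = −tan(-69.5°) tan(-5.061°) = -0.2369, H₀ = 1.8099 rad.
Bracket: H₀ sin φ sin δ + cos φ cos δ sin H₀ = 1.8099×-0.93667×-0.08822 + 0.35021×0.99610×0.97154 = 0.149558 + 0.338916 = 0.488474.
Q̄ = (S₀/π) × [bracket] = (1361/π) × 0.488474 = 211.62 W/m².
Ratio Q̄_A / Q̄_B = 143.28 / 211.62 = 0.6771.

Q̄_A / Q̄_B ≈ 0.677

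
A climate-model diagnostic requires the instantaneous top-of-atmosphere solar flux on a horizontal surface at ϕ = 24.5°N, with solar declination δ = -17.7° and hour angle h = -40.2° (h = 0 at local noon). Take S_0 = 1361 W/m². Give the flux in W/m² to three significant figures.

730 W/m²

cos θ_z = sin ϕ sin δ + cos ϕ cos δ cos h = -0.126080 + 0.662123 = 0.536043.
Flux = S_0 · cos θ_z = 1361 × 0.536043 = 729.6 W/m².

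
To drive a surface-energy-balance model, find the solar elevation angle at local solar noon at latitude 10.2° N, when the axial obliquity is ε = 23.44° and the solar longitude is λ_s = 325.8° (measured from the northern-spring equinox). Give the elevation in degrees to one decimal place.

66.9°

Solar declination: sin δ = sin ε · sin λ_s = sin 23.44° × sin 325.8° = -0.22359, so δ = -12.920°.
At local noon the hour angle is zero, so the zenith angle equals |φ − δ| = |+10.2° − (-12.920°)| = 23.120°.
Elevation = 90° − 23.120° = 66.9°.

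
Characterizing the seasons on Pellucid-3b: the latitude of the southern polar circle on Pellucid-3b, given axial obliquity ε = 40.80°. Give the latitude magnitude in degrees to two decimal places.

The polar circle is the lowest latitude that experiences at least one full rotation of continuous darkness at the northern-summer solstice; it lies at |ϕ| = 90° − ε = 90° − 40.80° = 49.20°.

49.20°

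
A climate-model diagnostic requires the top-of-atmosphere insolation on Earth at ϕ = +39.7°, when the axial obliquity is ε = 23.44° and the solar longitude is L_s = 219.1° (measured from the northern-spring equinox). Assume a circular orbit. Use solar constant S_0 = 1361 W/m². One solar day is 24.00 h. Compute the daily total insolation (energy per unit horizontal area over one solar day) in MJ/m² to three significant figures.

19.1 MJ/m²

Solar declination: sin δ = sin ε · sin L_s = sin 23.44° × sin 219.1° = -0.25088, so δ = -14.529°.
cos h₀ = −tan(+39.7°) tan(-14.529°) = 0.2152, h₀ = 1.3539 rad.
Bracket: h₀ sin ϕ sin δ + cos ϕ cos δ sin h₀ = 1.3539×0.63877×-0.25088 + 0.76940×0.96802×0.97658 = -0.216969 + 0.727351 = 0.510382.
Q̄ = (S_0/π) × [bracket] = (1361/π) × 0.510382 = 221.11 W/m².
Daily total = Q̄ × 24.00 h × 3600 s/h = 221.11 × 24.00 × 3600 / 10⁶ = 19.10 MJ/m².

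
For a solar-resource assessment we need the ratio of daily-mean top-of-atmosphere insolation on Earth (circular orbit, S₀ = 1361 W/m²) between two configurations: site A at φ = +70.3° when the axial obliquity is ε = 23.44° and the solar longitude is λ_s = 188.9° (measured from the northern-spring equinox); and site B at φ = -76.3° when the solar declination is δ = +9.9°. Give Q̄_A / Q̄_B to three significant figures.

Q̄_A / Q̄_B ≈ 7.41

— Configuration A (φ=+70.3°):
Solar declination: sin δ = sin ε · sin λ_s = sin 23.44° × sin 188.9° = -0.06154, so δ = -3.528°.
cos H₀ = −tan(+70.3°) tan(-3.528°) = 0.1722, H₀ = 1.3977 rad.
Bracket: H₀ sin φ sin δ + cos φ cos δ sin H₀ = 1.3977×0.94147×-0.06154 + 0.33710×0.99810×0.98506 = -0.080980 + 0.331433 = 0.250453.
Q̄ = (S₀/π) × [bracket] = (1361/π) × 0.250453 = 108.50 W/m².
— Configuration B (φ=-76.3°):
cos H₀ = −tan(-76.3°) tan(+9.900°) = 0.7159, H₀ = 0.7728 rad.
Bracket: H₀ sin φ sin δ + cos φ cos δ sin H₀ = 0.7728×-0.97155×0.17193 + 0.23684×0.98511×0.69816 = -0.129087 + 0.162890 = 0.033803.
Q̄ = (S₀/π) × [bracket] = (1361/π) × 0.033803 = 14.644 W/m².
Ratio Q̄_A / Q̄_B = 108.50 / 14.644 = 7.409.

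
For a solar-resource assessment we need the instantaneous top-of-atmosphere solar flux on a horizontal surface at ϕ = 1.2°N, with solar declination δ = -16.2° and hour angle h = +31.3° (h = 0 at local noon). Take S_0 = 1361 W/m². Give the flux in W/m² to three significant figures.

1.11e+03 W/m²

cos θ_z = sin ϕ sin δ + cos ϕ cos δ cos h = -0.005843 + 0.820351 = 0.814508.
Flux = S_0 · cos θ_z = 1361 × 0.814508 = 1109 W/m².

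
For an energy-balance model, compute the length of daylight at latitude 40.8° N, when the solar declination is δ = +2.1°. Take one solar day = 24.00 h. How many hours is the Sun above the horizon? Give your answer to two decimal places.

cos H₀ = −tan φ · tan δ = −tan(+40.8°) × tan(+2.100°) = -0.0317, so H₀ = 1.6025 rad = 91.81°.
Daylight = 2H₀/(2π) × 24.00 h = (1.6025/π) × 24.00 = 12.24 h.

12.24 h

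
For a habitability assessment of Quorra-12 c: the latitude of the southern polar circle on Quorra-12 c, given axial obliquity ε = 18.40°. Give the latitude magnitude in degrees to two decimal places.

The polar circle is the lowest latitude that experiences at least one full rotation of continuous darkness at the northern-summer solstice; it lies at |φ| = 90° − ε = 90° − 18.40° = 71.60°.

71.60°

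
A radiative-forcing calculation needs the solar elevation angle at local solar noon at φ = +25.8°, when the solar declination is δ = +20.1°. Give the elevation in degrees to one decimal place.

At local noon the hour angle is zero, so the zenith angle equals |φ − δ| = |+25.8° − (+20.100°)| = 5.700°.
Elevation = 90° − 5.700° = 84.3°.

84.3°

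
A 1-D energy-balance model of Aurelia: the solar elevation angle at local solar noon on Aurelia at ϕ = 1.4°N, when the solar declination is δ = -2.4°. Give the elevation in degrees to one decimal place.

86.2°

At local noon the hour angle is zero, so the zenith angle equals |ϕ − δ| = |+1.4° − (-2.400°)| = 3.800°.
Elevation = 90° − 3.800° = 86.2°.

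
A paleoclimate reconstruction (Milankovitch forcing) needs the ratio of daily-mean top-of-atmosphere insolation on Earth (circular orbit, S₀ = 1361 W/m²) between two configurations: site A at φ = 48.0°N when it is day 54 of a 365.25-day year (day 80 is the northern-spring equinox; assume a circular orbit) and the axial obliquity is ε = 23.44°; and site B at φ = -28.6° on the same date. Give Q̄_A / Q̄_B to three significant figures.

— Configuration A (φ=+48.0°):
Solar longitude: λ_s = 360° × (54 − 80)/365.25 = -25.626°, i.e. -25.626° + 360° = 334.374°.
sin δ = sin 23.44° × sin 334.374° = -0.17204, so δ = -9.907°.
cos H₀ = −tan(+48.0°) tan(-9.907°) = 0.1940, H₀ = 1.3756 rad.
Bracket: H₀ sin φ sin δ + cos φ cos δ sin H₀ = 1.3756×0.74314×-0.17204 + 0.66913×0.98509×0.98101 = -0.175870 + 0.646636 = 0.470766.
Q̄ = (S₀/π) × [bracket] = (1361/π) × 0.470766 = 203.95 W/m².
— Configuration B (φ=-28.6°):
cos H₀ = −tan(-28.6°) tan(-9.907°) = -0.0952, H₀ = 1.6662 rad.
Bracket: H₀ sin φ sin δ + cos φ cos δ sin H₀ = 1.6662×-0.47869×-0.17204 + 0.87798×0.98509×0.99546 = 0.137218 + 0.860963 = 0.998181.
Q̄ = (S₀/π) × [bracket] = (1361/π) × 0.998181 = 432.43 W/m².
Ratio Q̄_A / Q̄_B = 203.95 / 432.43 = 0.4716.

Q̄_A / Q̄_B ≈ 0.472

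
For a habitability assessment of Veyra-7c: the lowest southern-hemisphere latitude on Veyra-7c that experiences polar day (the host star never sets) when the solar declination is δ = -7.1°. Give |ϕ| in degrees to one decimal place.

|ϕ| = 82.9°

Polar day requires cos h₀ = −tan ϕ tan δ ≤ −1, i.e. tan ϕ tan δ ≥ 1.
The boundary is |tan ϕ| · |tan δ| = 1, so |ϕ| = 90° − |δ| = 90° − 7.1° = 82.9° in the southern hemisphere.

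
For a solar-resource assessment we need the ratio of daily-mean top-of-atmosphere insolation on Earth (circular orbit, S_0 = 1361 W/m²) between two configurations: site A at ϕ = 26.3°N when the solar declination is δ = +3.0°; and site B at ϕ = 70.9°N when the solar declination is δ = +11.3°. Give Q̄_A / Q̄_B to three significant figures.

— Configuration A (ϕ=+26.3°):
cos h₀ = −tan(+26.3°) tan(+3.000°) = -0.0259, h₀ = 1.5967 rad.
Bracket: h₀ sin ϕ sin δ + cos ϕ cos δ sin h₀ = 1.5967×0.44307×0.05234 + 0.89649×0.99863×0.99966 = 0.037028 + 0.894957 = 0.931985.
Q̄ = (S_0/π) × [bracket] = (1361/π) × 0.931985 = 403.75 W/m².
— Configuration B (ϕ=+70.9°):
cos h₀ = −tan(+70.9°) tan(+11.300°) = -0.5770, h₀ = 2.1859 rad.
Bracket: h₀ sin ϕ sin δ + cos ϕ cos δ sin h₀ = 2.1859×0.94495×0.19595 + 0.32722×0.98061×0.81671 = 0.404748 + 0.262062 = 0.666810.
Q̄ = (S_0/π) × [bracket] = (1361/π) × 0.666810 = 288.88 W/m².
Ratio Q̄_A / Q̄_B = 403.75 / 288.88 = 1.398.

Q̄_A / Q̄_B ≈ 1.40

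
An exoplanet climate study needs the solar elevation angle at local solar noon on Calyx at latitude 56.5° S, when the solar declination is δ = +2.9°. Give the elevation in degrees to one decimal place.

At local noon the hour angle is zero, so the zenith angle equals |ϕ − δ| = |-56.5° − (+2.900°)| = 59.400°.
Elevation = 90° − 59.400° = 30.6°.

30.6°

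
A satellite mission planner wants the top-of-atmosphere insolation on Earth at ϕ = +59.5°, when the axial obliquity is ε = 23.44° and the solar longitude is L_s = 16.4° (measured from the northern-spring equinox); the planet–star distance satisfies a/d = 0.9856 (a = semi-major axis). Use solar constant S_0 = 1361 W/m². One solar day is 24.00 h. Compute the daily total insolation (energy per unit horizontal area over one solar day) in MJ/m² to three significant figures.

24.2 MJ/m²

Solar declination: sin δ = sin ε · sin L_s = sin 23.44° × sin 16.4° = 0.11231, so δ = +6.449°.
cos h₀ = −tan(+59.5°) tan(+6.449°) = -0.1919, h₀ = 1.7639 rad.
Bracket: h₀ sin ϕ sin δ + cos ϕ cos δ sin h₀ = 1.7639×0.86163×0.11231 + 0.50754×0.99367×0.98142 = 0.170692 + 0.494957 = 0.665649.
Inverse-square distance factor (a/d)² = 0.9856² = 0.971407.
Q̄ = (S_0/π) × 0.971407 × [bracket] = (1361/π) × 0.971407 × 0.665649 = 280.13 W/m².
Daily total = Q̄ × 24.00 h × 3600 s/h = 280.13 × 24.00 × 3600 / 10⁶ = 24.20 MJ/m².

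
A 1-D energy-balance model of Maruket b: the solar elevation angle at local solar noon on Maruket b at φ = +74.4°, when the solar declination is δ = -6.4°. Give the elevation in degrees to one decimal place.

At local noon the hour angle is zero, so the zenith angle equals |φ − δ| = |+74.4° − (-6.400°)| = 80.800°.
Elevation = 90° − 80.800° = 9.2°.

9.2°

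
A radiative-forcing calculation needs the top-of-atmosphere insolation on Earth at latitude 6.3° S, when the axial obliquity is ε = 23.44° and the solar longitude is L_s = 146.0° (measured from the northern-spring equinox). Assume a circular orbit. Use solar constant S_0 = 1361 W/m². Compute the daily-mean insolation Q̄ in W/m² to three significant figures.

Solar declination: sin δ = sin ε · sin L_s = sin 23.44° × sin 146.0° = 0.22244, so δ = +12.852°.
cos h₀ = −tan(-6.3°) tan(+12.852°) = 0.0252, h₀ = 1.5456 rad.
Bracket: h₀ sin ϕ sin δ + cos ϕ cos δ sin h₀ = 1.5456×-0.10973×0.22244 + 0.99396×0.97495×0.99968 = -0.037726 + 0.968751 = 0.931025.
Q̄ = (S_0/π) × [bracket] = (1361/π) × 0.931025 = 403.3 W/m².

Q̄ ≈ 403 W/m²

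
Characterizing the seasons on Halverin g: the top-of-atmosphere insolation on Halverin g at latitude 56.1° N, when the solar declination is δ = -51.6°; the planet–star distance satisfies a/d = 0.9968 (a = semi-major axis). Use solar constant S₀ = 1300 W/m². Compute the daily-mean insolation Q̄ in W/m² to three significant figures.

cos H₀ = −tan(+56.1°) tan(-51.600°) = 1.8776 ≥ 1 ⇒ polar night, H₀ = 0 and Q̄ = 0.
Inverse-square distance factor (a/d)² = 0.9968² = 0.993610.

Q̄ ≈ 0.00 W/m²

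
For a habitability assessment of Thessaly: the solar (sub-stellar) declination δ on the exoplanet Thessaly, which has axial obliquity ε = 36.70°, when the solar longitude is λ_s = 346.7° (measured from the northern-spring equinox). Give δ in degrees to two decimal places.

δ = -7.90°

sin δ = sin ε · sin λ_s = sin 36.70° × sin 346.7° = -0.137484.
δ = arcsin(-0.137484) = -7.90°.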